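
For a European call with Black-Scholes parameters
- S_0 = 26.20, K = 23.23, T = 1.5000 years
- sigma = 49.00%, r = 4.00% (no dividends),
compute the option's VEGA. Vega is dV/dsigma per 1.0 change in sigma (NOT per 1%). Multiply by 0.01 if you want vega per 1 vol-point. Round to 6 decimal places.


Answer: Vega = 10.689249

Derivation:
d1 = 0.6005246770; d2 = 0.0003996900
phi(d1) = 0.3331196724; exp(-qT) = 1.0000000000; exp(-rT) = 0.9417645336
Vega = S * exp(-qT) * phi(d1) * sqrt(T) = 26.2000 * 1.0000000000 * 0.3331196724 * 1.2247448714 = 10.689249


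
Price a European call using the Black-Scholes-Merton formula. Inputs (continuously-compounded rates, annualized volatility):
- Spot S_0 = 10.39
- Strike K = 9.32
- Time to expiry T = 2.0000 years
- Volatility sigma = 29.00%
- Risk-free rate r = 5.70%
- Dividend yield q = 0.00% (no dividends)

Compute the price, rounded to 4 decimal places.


Answer: Price = 2.7712

Derivation:
d1 = (ln(S/K) + (r - q + 0.5*sigma^2) * T) / (sigma * sqrt(T)) = 0.74802431
d2 = d1 - sigma * sqrt(T) = 0.33790238
exp(-rT) = 0.89225796; exp(-qT) = 1.00000000
C = S_0 * exp(-qT) * N(d1) - K * exp(-rT) * N(d2)
N(d1) = 0.77277725; N(d2) = 0.63228162
C = 10.3900 * 1.00000000 * 0.77277725 - 9.3200 * 0.89225796 * 0.63228162 = 2.7712


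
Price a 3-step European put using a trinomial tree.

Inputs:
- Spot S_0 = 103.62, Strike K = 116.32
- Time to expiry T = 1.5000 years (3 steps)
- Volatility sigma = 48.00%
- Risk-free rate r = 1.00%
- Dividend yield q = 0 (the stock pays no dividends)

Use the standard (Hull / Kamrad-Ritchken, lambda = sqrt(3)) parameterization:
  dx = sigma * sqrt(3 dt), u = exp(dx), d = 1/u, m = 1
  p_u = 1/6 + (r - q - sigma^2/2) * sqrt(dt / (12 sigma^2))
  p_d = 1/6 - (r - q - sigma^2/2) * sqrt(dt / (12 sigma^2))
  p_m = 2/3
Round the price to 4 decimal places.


dt = T/N = 0.500000; dx = sigma*sqrt(3*dt) = 0.587878
u = exp(dx) = 1.800164; d = 1/u = 0.555505
p_u = 0.121929, p_m = 0.666667, p_d = 0.211404
Discount per step: exp(-r*dt) = 0.995012
Stock lattice S(k, j) with j the centered position index:
  k=0: S(0,+0) = 103.6200
  k=1: S(1,-1) = 57.5614; S(1,+0) = 103.6200; S(1,+1) = 186.5330
  k=2: S(2,-2) = 31.9757; S(2,-1) = 57.5614; S(2,+0) = 103.6200; S(2,+1) = 186.5330; S(2,+2) = 335.7898
  k=3: S(3,-3) = 17.7626; S(3,-2) = 31.9757; S(3,-1) = 57.5614; S(3,+0) = 103.6200; S(3,+1) = 186.5330; S(3,+2) = 335.7898; S(3,+3) = 604.4766
Terminal payoffs V(N, j) = max(K - S_T, 0):
  V(3,-3) = 98.557353; V(3,-2) = 84.344331; V(3,-1) = 58.758564; V(3,+0) = 12.700000; V(3,+1) = 0.000000; V(3,+2) = 0.000000; V(3,+3) = 0.000000
Backward induction: V(k, j) = exp(-r*dt) * [p_u * V(k+1, j+1) + p_m * V(k+1, j) + p_d * V(k+1, j-1)]
  V(2,-2) = exp(-r*dt) * [p_u*58.758564 + p_m*84.344331 + p_d*98.557353] = 83.809264
  V(2,-1) = exp(-r*dt) * [p_u*12.700000 + p_m*58.758564 + p_d*84.344331] = 58.259571
  V(2,+0) = exp(-r*dt) * [p_u*0.000000 + p_m*12.700000 + p_d*58.758564] = 20.784273
  V(2,+1) = exp(-r*dt) * [p_u*0.000000 + p_m*0.000000 + p_d*12.700000] = 2.671439
  V(2,+2) = exp(-r*dt) * [p_u*0.000000 + p_m*0.000000 + p_d*0.000000] = 0.000000
  V(1,-1) = exp(-r*dt) * [p_u*20.784273 + p_m*58.259571 + p_d*83.809264] = 58.796812
  V(1,+0) = exp(-r*dt) * [p_u*2.671439 + p_m*20.784273 + p_d*58.259571] = 26.366048
  V(1,+1) = exp(-r*dt) * [p_u*0.000000 + p_m*2.671439 + p_d*20.784273] = 6.144038
  V(0,+0) = exp(-r*dt) * [p_u*6.144038 + p_m*26.366048 + p_d*58.796812] = 30.602980

Answer: Price = V(0,0) = 30.6030


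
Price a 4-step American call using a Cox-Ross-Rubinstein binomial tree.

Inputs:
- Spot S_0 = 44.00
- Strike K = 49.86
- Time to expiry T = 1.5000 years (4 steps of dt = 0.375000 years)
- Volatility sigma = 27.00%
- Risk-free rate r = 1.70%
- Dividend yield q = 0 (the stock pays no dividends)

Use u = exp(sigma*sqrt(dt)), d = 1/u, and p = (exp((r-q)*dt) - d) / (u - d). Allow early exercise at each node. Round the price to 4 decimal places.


Answer: Price = V(0,0) = 4.3319

Derivation:
dt = T/N = 0.375000
u = exp(sigma*sqrt(dt)) = 1.179795; d = 1/u = 0.847605
p = (exp((r-q)*dt) - d) / (u - d) = 0.478011
Discount per step: exp(-r*dt) = 0.993645
Stock lattice S(k, i) with i counting down-moves:
  k=0: S(0,0) = 44.0000
  k=1: S(1,0) = 51.9110; S(1,1) = 37.2946
  k=2: S(2,0) = 61.2443; S(2,1) = 44.0000; S(2,2) = 31.6111
  k=3: S(3,0) = 72.2557; S(3,1) = 51.9110; S(3,2) = 37.2946; S(3,3) = 26.7937
  k=4: S(4,0) = 85.2469; S(4,1) = 61.2443; S(4,2) = 44.0000; S(4,3) = 31.6111; S(4,4) = 22.7105
Terminal payoffs V(N, i) = max(S_T - K, 0):
  V(4,0) = 35.386910; V(4,1) = 11.384298; V(4,2) = 0.000000; V(4,3) = 0.000000; V(4,4) = 0.000000
Backward induction: V(k, i) = exp(-r*dt) * [p * V(k+1, i) + (1-p) * V(k+1, i+1)]; then take max(V_cont, immediate exercise) for American.
  V(3,0) = exp(-r*dt) * [p*35.386910 + (1-p)*11.384298] = 22.712553; exercise = 22.395707; V(3,0) = max -> 22.712553
  V(3,1) = exp(-r*dt) * [p*11.384298 + (1-p)*0.000000] = 5.407237; exercise = 2.050973; V(3,1) = max -> 5.407237
  V(3,2) = exp(-r*dt) * [p*0.000000 + (1-p)*0.000000] = 0.000000; exercise = 0.000000; V(3,2) = max -> 0.000000
  V(3,3) = exp(-r*dt) * [p*0.000000 + (1-p)*0.000000] = 0.000000; exercise = 0.000000; V(3,3) = max -> 0.000000
  V(2,0) = exp(-r*dt) * [p*22.712553 + (1-p)*5.407237] = 13.592438; exercise = 11.384298; V(2,0) = max -> 13.592438
  V(2,1) = exp(-r*dt) * [p*5.407237 + (1-p)*0.000000] = 2.568293; exercise = 0.000000; V(2,1) = max -> 2.568293
  V(2,2) = exp(-r*dt) * [p*0.000000 + (1-p)*0.000000] = 0.000000; exercise = 0.000000; V(2,2) = max -> 0.000000
  V(1,0) = exp(-r*dt) * [p*13.592438 + (1-p)*2.568293] = 7.788147; exercise = 2.050973; V(1,0) = max -> 7.788147
  V(1,1) = exp(-r*dt) * [p*2.568293 + (1-p)*0.000000] = 1.219871; exercise = 0.000000; V(1,1) = max -> 1.219871
  V(0,0) = exp(-r*dt) * [p*7.788147 + (1-p)*1.219871] = 4.331874; exercise = 0.000000; V(0,0) = max -> 4.331874


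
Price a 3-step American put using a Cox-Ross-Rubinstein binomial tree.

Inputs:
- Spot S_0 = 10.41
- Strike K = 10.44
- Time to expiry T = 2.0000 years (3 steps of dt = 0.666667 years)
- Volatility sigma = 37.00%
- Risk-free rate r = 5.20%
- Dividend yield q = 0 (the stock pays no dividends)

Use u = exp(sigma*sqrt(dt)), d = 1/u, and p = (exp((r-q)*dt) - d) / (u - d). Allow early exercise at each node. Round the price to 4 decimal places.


Answer: Price = V(0,0) = 1.8260

Derivation:
dt = T/N = 0.666667
u = exp(sigma*sqrt(dt)) = 1.352702; d = 1/u = 0.739261
p = (exp((r-q)*dt) - d) / (u - d) = 0.482546
Discount per step: exp(-r*dt) = 0.965927
Stock lattice S(k, i) with i counting down-moves:
  k=0: S(0,0) = 10.4100
  k=1: S(1,0) = 14.0816; S(1,1) = 7.6957
  k=2: S(2,0) = 19.0482; S(2,1) = 10.4100; S(2,2) = 5.6891
  k=3: S(3,0) = 25.7666; S(3,1) = 14.0816; S(3,2) = 7.6957; S(3,3) = 4.2058
Terminal payoffs V(N, i) = max(K - S_T, 0):
  V(3,0) = 0.000000; V(3,1) = 0.000000; V(3,2) = 2.744289; V(3,3) = 6.234237
Backward induction: V(k, i) = exp(-r*dt) * [p * V(k+1, i) + (1-p) * V(k+1, i+1)]; then take max(V_cont, immediate exercise) for American.
  V(2,0) = exp(-r*dt) * [p*0.000000 + (1-p)*0.000000] = 0.000000; exercise = 0.000000; V(2,0) = max -> 0.000000
  V(2,1) = exp(-r*dt) * [p*0.000000 + (1-p)*2.744289] = 1.371658; exercise = 0.030000; V(2,1) = max -> 1.371658
  V(2,2) = exp(-r*dt) * [p*2.744289 + (1-p)*6.234237] = 4.395140; exercise = 4.750858; V(2,2) = max -> 4.750858
  V(1,0) = exp(-r*dt) * [p*0.000000 + (1-p)*1.371658] = 0.685586; exercise = 0.000000; V(1,0) = max -> 0.685586
  V(1,1) = exp(-r*dt) * [p*1.371658 + (1-p)*4.750858] = 3.013924; exercise = 2.744289; V(1,1) = max -> 3.013924
  V(0,0) = exp(-r*dt) * [p*0.685586 + (1-p)*3.013924] = 1.825983; exercise = 0.030000; V(0,0) = max -> 1.825983


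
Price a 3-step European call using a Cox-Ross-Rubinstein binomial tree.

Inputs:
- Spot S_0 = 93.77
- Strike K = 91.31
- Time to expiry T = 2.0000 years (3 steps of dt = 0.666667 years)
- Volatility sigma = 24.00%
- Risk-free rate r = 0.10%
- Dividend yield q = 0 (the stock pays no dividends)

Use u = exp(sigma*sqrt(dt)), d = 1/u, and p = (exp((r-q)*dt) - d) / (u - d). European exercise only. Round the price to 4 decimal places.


Answer: Price = V(0,0) = 14.8283

Derivation:
dt = T/N = 0.666667
u = exp(sigma*sqrt(dt)) = 1.216477; d = 1/u = 0.822046
p = (exp((r-q)*dt) - d) / (u - d) = 0.452857
Discount per step: exp(-r*dt) = 0.999334
Stock lattice S(k, i) with i counting down-moves:
  k=0: S(0,0) = 93.7700
  k=1: S(1,0) = 114.0691; S(1,1) = 77.0832
  k=2: S(2,0) = 138.7624; S(2,1) = 93.7700; S(2,2) = 63.3659
  k=3: S(3,0) = 168.8013; S(3,1) = 114.0691; S(3,2) = 77.0832; S(3,3) = 52.0897
Terminal payoffs V(N, i) = max(S_T - K, 0):
  V(3,0) = 77.491339; V(3,1) = 22.759071; V(3,2) = 0.000000; V(3,3) = 0.000000
Backward induction: V(k, i) = exp(-r*dt) * [p * V(k+1, i) + (1-p) * V(k+1, i+1)].
  V(2,0) = exp(-r*dt) * [p*77.491339 + (1-p)*22.759071] = 47.513283
  V(2,1) = exp(-r*dt) * [p*22.759071 + (1-p)*0.000000] = 10.299739
  V(2,2) = exp(-r*dt) * [p*0.000000 + (1-p)*0.000000] = 0.000000
  V(1,0) = exp(-r*dt) * [p*47.513283 + (1-p)*10.299739] = 27.134062
  V(1,1) = exp(-r*dt) * [p*10.299739 + (1-p)*0.000000] = 4.661202
  V(0,0) = exp(-r*dt) * [p*27.134062 + (1-p)*4.661202] = 14.828308


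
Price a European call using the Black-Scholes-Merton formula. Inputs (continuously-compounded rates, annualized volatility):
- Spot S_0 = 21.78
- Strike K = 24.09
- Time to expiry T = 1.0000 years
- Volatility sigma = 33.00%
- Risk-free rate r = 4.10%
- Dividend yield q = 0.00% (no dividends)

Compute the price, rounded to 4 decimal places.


d1 = (ln(S/K) + (r - q + 0.5*sigma^2) * T) / (sigma * sqrt(T)) = -0.01622636
d2 = d1 - sigma * sqrt(T) = -0.34622636
exp(-rT) = 0.95982913; exp(-qT) = 1.00000000
C = S_0 * exp(-qT) * N(d1) - K * exp(-rT) * N(d2)
N(d1) = 0.49352690; N(d2) = 0.36458630
C = 21.7800 * 1.00000000 * 0.49352690 - 24.0900 * 0.95982913 * 0.36458630 = 2.3189

Answer: Price = 2.3189


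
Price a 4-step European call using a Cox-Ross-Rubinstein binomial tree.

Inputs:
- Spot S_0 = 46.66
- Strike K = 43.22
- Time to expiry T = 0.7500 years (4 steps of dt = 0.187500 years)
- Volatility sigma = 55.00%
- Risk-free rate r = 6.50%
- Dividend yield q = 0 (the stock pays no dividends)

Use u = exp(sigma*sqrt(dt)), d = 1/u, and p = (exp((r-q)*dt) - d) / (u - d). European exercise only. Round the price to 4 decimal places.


Answer: Price = V(0,0) = 11.2928

Derivation:
dt = T/N = 0.187500
u = exp(sigma*sqrt(dt)) = 1.268908; d = 1/u = 0.788079
p = (exp((r-q)*dt) - d) / (u - d) = 0.466242
Discount per step: exp(-r*dt) = 0.987886
Stock lattice S(k, i) with i counting down-moves:
  k=0: S(0,0) = 46.6600
  k=1: S(1,0) = 59.2073; S(1,1) = 36.7718
  k=2: S(2,0) = 75.1286; S(2,1) = 46.6600; S(2,2) = 28.9791
  k=3: S(3,0) = 95.3313; S(3,1) = 59.2073; S(3,2) = 36.7718; S(3,3) = 22.8378
  k=4: S(4,0) = 120.9667; S(4,1) = 75.1286; S(4,2) = 46.6600; S(4,3) = 28.9791; S(4,4) = 17.9980
Terminal payoffs V(N, i) = max(S_T - K, 0):
  V(4,0) = 77.746689; V(4,1) = 31.908595; V(4,2) = 3.440000; V(4,3) = 0.000000; V(4,4) = 0.000000
Backward induction: V(k, i) = exp(-r*dt) * [p * V(k+1, i) + (1-p) * V(k+1, i+1)].
  V(3,0) = exp(-r*dt) * [p*77.746689 + (1-p)*31.908595] = 52.634850
  V(3,1) = exp(-r*dt) * [p*31.908595 + (1-p)*3.440000] = 16.510812
  V(3,2) = exp(-r*dt) * [p*3.440000 + (1-p)*0.000000] = 1.584446
  V(3,3) = exp(-r*dt) * [p*0.000000 + (1-p)*0.000000] = 0.000000
  V(2,0) = exp(-r*dt) * [p*52.634850 + (1-p)*16.510812] = 32.949346
  V(2,1) = exp(-r*dt) * [p*16.510812 + (1-p)*1.584446] = 8.440257
  V(2,2) = exp(-r*dt) * [p*1.584446 + (1-p)*0.000000] = 0.729787
  V(1,0) = exp(-r*dt) * [p*32.949346 + (1-p)*8.440257] = 19.626771
  V(1,1) = exp(-r*dt) * [p*8.440257 + (1-p)*0.729787] = 4.272348
  V(0,0) = exp(-r*dt) * [p*19.626771 + (1-p)*4.272348] = 11.292760


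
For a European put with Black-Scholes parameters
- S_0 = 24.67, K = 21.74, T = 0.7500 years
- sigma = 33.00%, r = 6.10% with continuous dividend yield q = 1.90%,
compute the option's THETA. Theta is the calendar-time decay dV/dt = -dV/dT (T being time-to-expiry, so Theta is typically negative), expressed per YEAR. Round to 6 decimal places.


d1 = 0.6955200438; d2 = 0.4097316606
phi(d1) = 0.3132315458; exp(-qT) = 0.9858510507; exp(-rT) = 0.9552807525
Theta = -S*exp(-qT)*phi(d1)*sigma/(2*sqrt(T)) + r*K*exp(-rT)*N(-d2) - q*S*exp(-qT)*N(-d1)
N(-d1) = 0.2433647272; N(-d2) = 0.3410014012; sqrt(T) = 0.8660254038
Term 1 = -24.6700 * 0.9858510507 * 0.3132315458 * 0.3300 / (2 * 0.8660254038) = -1.4514405742
Term 2 = 0.0610 * 21.7400 * 0.9552807525 * 0.3410014012 = 0.4319928569
Term 3 = -0.0190 * 24.6700 * 0.9858510507 * 0.2433647272 = -0.1124583447
Theta = -1.4514405742 + (0.4319928569) + (-0.1124583447) = -1.131906

Answer: Theta = -1.131906


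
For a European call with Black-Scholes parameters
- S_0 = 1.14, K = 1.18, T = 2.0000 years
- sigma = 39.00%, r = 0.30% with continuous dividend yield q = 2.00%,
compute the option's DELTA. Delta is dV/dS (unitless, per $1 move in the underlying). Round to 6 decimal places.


d1 = 0.1515997485; d2 = -0.3999435409
phi(d1) = 0.3943841775; exp(-qT) = 0.9607894392; exp(-rT) = 0.9940179641
N(d1) = 0.5602486841
Delta = exp(-qT) * N(d1) = 0.9607894392 * 0.5602486841 = 0.538281

Answer: Delta = 0.538281


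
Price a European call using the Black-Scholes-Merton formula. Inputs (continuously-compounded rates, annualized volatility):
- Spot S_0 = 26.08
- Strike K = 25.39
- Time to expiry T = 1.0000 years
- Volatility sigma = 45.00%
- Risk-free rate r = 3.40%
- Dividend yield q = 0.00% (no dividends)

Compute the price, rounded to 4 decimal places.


Answer: Price = 5.3156

Derivation:
d1 = (ln(S/K) + (r - q + 0.5*sigma^2) * T) / (sigma * sqrt(T)) = 0.36014076
d2 = d1 - sigma * sqrt(T) = -0.08985924
exp(-rT) = 0.96657150; exp(-qT) = 1.00000000
C = S_0 * exp(-qT) * N(d1) - K * exp(-rT) * N(d2)
N(d1) = 0.64062906; N(d2) = 0.46419954
C = 26.0800 * 1.00000000 * 0.64062906 - 25.3900 * 0.96657150 * 0.46419954 = 5.3156


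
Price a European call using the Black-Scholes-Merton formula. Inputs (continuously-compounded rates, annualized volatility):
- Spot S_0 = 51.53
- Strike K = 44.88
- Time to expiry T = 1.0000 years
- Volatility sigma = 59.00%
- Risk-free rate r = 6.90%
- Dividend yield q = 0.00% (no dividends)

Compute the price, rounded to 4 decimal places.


Answer: Price = 16.2974

Derivation:
d1 = (ln(S/K) + (r - q + 0.5*sigma^2) * T) / (sigma * sqrt(T)) = 0.64613882
d2 = d1 - sigma * sqrt(T) = 0.05613882
exp(-rT) = 0.93332668; exp(-qT) = 1.00000000
C = S_0 * exp(-qT) * N(d1) - K * exp(-rT) * N(d2)
N(d1) = 0.74090527; N(d2) = 0.52238439
C = 51.5300 * 1.00000000 * 0.74090527 - 44.8800 * 0.93332668 * 0.52238439 = 16.2974


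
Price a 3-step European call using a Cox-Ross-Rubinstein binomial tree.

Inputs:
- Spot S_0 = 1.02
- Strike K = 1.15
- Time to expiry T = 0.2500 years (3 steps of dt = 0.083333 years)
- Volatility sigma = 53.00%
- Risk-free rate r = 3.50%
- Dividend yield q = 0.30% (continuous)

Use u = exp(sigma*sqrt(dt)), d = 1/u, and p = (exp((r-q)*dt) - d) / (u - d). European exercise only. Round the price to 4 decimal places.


dt = T/N = 0.083333
u = exp(sigma*sqrt(dt)) = 1.165322; d = 1/u = 0.858132
p = (exp((r-q)*dt) - d) / (u - d) = 0.470517
Discount per step: exp(-r*dt) = 0.997088
Stock lattice S(k, i) with i counting down-moves:
  k=0: S(0,0) = 1.0200
  k=1: S(1,0) = 1.1886; S(1,1) = 0.8753
  k=2: S(2,0) = 1.3851; S(2,1) = 1.0200; S(2,2) = 0.7511
  k=3: S(3,0) = 1.6141; S(3,1) = 1.1886; S(3,2) = 0.8753; S(3,3) = 0.6446
Terminal payoffs V(N, i) = max(S_T - K, 0):
  V(3,0) = 0.464130; V(3,1) = 0.038629; V(3,2) = 0.000000; V(3,3) = 0.000000
Backward induction: V(k, i) = exp(-r*dt) * [p * V(k+1, i) + (1-p) * V(k+1, i+1)].
  V(2,0) = exp(-r*dt) * [p*0.464130 + (1-p)*0.038629] = 0.238139
  V(2,1) = exp(-r*dt) * [p*0.038629 + (1-p)*0.000000] = 0.018123
  V(2,2) = exp(-r*dt) * [p*0.000000 + (1-p)*0.000000] = 0.000000
  V(1,0) = exp(-r*dt) * [p*0.238139 + (1-p)*0.018123] = 0.121290
  V(1,1) = exp(-r*dt) * [p*0.018123 + (1-p)*0.000000] = 0.008502
  V(0,0) = exp(-r*dt) * [p*0.121290 + (1-p)*0.008502] = 0.061391

Answer: Price = V(0,0) = 0.0614


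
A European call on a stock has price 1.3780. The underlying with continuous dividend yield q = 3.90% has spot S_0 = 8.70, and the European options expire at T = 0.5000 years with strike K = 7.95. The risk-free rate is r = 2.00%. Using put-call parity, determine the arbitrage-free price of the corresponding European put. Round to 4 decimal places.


Put-call parity: C - P = S_0 * exp(-qT) - K * exp(-rT).
S_0 * exp(-qT) = 8.7000 * 0.98068890 = 8.53199339
K * exp(-rT) = 7.9500 * 0.99004983 = 7.87089618
P = C - S*exp(-qT) + K*exp(-rT)
P = 1.3780 - 8.53199339 + 7.87089618 = 0.7169

Answer: Put price = 0.7169


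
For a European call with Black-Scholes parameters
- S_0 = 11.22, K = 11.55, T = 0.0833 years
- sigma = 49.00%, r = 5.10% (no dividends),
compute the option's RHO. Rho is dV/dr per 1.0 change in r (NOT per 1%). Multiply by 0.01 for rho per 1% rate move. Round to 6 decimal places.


Answer: Rho = 0.386069

Derivation:
d1 = -0.1042201169; d2 = -0.2456426398
phi(d1) = 0.3967815310; exp(-qT) = 1.0000000000; exp(-rT) = 0.9957607113
N(d2) = 0.4029794392
Rho = K*T*exp(-rT)*N(d2) = 11.5500 * 0.0833 * 0.9957607113 * 0.4029794392 = 0.386069


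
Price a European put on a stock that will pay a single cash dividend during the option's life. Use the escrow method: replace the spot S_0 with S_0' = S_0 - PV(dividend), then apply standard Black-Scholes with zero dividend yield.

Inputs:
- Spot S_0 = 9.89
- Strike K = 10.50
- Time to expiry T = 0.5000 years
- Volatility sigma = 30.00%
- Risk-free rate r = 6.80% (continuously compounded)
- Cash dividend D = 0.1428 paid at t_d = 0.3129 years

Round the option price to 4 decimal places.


Answer: Price = 1.0547

Derivation:
PV(D) = D * exp(-r * t_d) = 0.1428 * 0.97894756 = 0.13979371
S_0' = S_0 - PV(D) = 9.8900 - 0.13979371 = 9.75020629
d1 = (ln(S_0'/K) + (r + sigma^2/2)*T) / (sigma*sqrt(T)) = -0.08290504
d2 = d1 - sigma*sqrt(T) = -0.29503707
exp(-rT) = 0.96657150
N(-d1) = 0.53303648; N(-d2) = 0.61601722
P = K * exp(-rT) * N(-d2) - S_0' * N(-d1) = 10.5000 * 0.96657150 * 0.61601722 - 9.75020629 * 0.53303648 = 1.0547


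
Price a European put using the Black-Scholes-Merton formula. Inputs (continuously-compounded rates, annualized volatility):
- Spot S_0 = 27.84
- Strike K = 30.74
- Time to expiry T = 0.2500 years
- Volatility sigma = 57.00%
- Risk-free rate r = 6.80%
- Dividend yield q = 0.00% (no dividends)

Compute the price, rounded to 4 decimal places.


Answer: Price = 4.6151

Derivation:
d1 = (ln(S/K) + (r - q + 0.5*sigma^2) * T) / (sigma * sqrt(T)) = -0.14553825
d2 = d1 - sigma * sqrt(T) = -0.43053825
exp(-rT) = 0.98314368; exp(-qT) = 1.00000000
P = K * exp(-rT) * N(-d2) - S_0 * exp(-qT) * N(-d1)
N(-d1) = 0.55785704; N(-d2) = 0.66659793
P = 30.7400 * 0.98314368 * 0.66659793 - 27.8400 * 1.00000000 * 0.55785704 = 4.6151


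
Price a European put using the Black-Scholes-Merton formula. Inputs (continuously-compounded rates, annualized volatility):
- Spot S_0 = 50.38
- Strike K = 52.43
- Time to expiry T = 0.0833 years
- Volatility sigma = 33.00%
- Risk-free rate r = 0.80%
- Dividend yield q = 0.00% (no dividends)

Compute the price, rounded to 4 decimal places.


d1 = (ln(S/K) + (r - q + 0.5*sigma^2) * T) / (sigma * sqrt(T)) = -0.36414562
d2 = d1 - sigma * sqrt(T) = -0.45938936
exp(-rT) = 0.99933382; exp(-qT) = 1.00000000
P = K * exp(-rT) * N(-d2) - S_0 * exp(-qT) * N(-d1)
N(-d1) = 0.64212536; N(-d2) = 0.67702271
P = 52.4300 * 0.99933382 * 0.67702271 - 50.3800 * 1.00000000 * 0.64212536 = 3.1224

Answer: Price = 3.1224


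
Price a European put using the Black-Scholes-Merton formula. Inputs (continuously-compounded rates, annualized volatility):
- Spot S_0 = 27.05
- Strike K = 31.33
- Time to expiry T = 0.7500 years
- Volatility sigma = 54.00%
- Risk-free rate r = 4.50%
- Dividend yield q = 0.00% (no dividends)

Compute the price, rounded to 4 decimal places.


d1 = (ln(S/K) + (r - q + 0.5*sigma^2) * T) / (sigma * sqrt(T)) = -0.00810236
d2 = d1 - sigma * sqrt(T) = -0.47575608
exp(-rT) = 0.96681318; exp(-qT) = 1.00000000
P = K * exp(-rT) * N(-d2) - S_0 * exp(-qT) * N(-d1)
N(-d1) = 0.50323234; N(-d2) = 0.68287592
P = 31.3300 * 0.96681318 * 0.68287592 - 27.0500 * 1.00000000 * 0.50323234 = 7.0721

Answer: Price = 7.0721


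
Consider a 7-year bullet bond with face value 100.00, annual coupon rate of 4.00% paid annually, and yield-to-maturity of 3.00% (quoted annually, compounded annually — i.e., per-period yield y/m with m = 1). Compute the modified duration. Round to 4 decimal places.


Coupon per period c = face * coupon_rate / m = 4.000000
Periods per year m = 1; per-period yield y/m = 0.030000
Number of cashflows N = 7
Cashflows (t years, CF_t, discount factor 1/(1+y/m)^(m*t), PV):
  t = 1.0000: CF_t = 4.000000, DF = 0.970874, PV = 3.883495
  t = 2.0000: CF_t = 4.000000, DF = 0.942596, PV = 3.770384
  t = 3.0000: CF_t = 4.000000, DF = 0.915142, PV = 3.660567
  t = 4.0000: CF_t = 4.000000, DF = 0.888487, PV = 3.553948
  t = 5.0000: CF_t = 4.000000, DF = 0.862609, PV = 3.450435
  t = 6.0000: CF_t = 4.000000, DF = 0.837484, PV = 3.349937
  t = 7.0000: CF_t = 104.000000, DF = 0.813092, PV = 84.561517
Price P = sum_t PV_t = 106.230283
First compute Macaulay numerator sum_t t * PV_t:
  t * PV_t at t = 1.0000: 3.883495
  t * PV_t at t = 2.0000: 7.540767
  t * PV_t at t = 3.0000: 10.981700
  t * PV_t at t = 4.0000: 14.215793
  t * PV_t at t = 5.0000: 17.252176
  t * PV_t at t = 6.0000: 20.099622
  t * PV_t at t = 7.0000: 591.930620
Macaulay duration D = 665.904173 / 106.230283 = 6.268497
Modified duration = D / (1 + y/m) = 6.268497 / (1 + 0.030000) = 6.085919

Answer: Modified duration = 6.0859


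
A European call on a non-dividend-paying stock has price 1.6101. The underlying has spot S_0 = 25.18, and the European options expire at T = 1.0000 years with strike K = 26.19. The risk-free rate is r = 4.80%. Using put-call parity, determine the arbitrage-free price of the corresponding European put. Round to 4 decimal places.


Answer: Put price = 1.3927

Derivation:
Put-call parity: C - P = S_0 * exp(-qT) - K * exp(-rT).
S_0 * exp(-qT) = 25.1800 * 1.00000000 = 25.18000000
K * exp(-rT) = 26.1900 * 0.95313379 = 24.96257388
P = C - S*exp(-qT) + K*exp(-rT)
P = 1.6101 - 25.18000000 + 24.96257388 = 1.3927


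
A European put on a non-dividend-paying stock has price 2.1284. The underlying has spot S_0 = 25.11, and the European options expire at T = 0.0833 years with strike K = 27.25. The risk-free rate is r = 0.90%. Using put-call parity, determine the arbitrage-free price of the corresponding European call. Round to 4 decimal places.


Put-call parity: C - P = S_0 * exp(-qT) - K * exp(-rT).
S_0 * exp(-qT) = 25.1100 * 1.00000000 = 25.11000000
K * exp(-rT) = 27.2500 * 0.99925058 = 27.22957833
C = P + S*exp(-qT) - K*exp(-rT)
C = 2.1284 + 25.11000000 - 27.22957833 = 0.0088

Answer: Call price = 0.0088


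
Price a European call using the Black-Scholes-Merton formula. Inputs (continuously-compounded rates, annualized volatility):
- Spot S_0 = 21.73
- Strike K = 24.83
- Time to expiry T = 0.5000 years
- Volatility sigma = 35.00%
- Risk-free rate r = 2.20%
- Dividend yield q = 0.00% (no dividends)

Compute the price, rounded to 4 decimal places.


d1 = (ln(S/K) + (r - q + 0.5*sigma^2) * T) / (sigma * sqrt(T)) = -0.37066055
d2 = d1 - sigma * sqrt(T) = -0.61814792
exp(-rT) = 0.98906028; exp(-qT) = 1.00000000
C = S_0 * exp(-qT) * N(d1) - K * exp(-rT) * N(d2)
N(d1) = 0.35544519; N(d2) = 0.26823892
C = 21.7300 * 1.00000000 * 0.35544519 - 24.8300 * 0.98906028 * 0.26823892 = 1.1363

Answer: Price = 1.1363


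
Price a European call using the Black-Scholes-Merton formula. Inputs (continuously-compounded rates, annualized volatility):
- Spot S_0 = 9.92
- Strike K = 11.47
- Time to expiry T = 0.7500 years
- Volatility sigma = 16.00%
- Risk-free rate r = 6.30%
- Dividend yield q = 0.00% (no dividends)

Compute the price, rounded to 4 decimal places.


d1 = (ln(S/K) + (r - q + 0.5*sigma^2) * T) / (sigma * sqrt(T)) = -0.63748137
d2 = d1 - sigma * sqrt(T) = -0.77604544
exp(-rT) = 0.95384891; exp(-qT) = 1.00000000
C = S_0 * exp(-qT) * N(d1) - K * exp(-rT) * N(d2)
N(d1) = 0.26190567; N(d2) = 0.21886108
C = 9.9200 * 1.00000000 * 0.26190567 - 11.4700 * 0.95384891 * 0.21886108 = 0.2036

Answer: Price = 0.2036


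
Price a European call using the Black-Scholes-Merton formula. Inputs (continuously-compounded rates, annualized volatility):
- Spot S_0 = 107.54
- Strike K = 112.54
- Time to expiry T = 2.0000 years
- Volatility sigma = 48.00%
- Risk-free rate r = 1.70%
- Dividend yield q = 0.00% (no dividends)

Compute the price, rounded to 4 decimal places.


d1 = (ln(S/K) + (r - q + 0.5*sigma^2) * T) / (sigma * sqrt(T)) = 0.32254994
d2 = d1 - sigma * sqrt(T) = -0.35627257
exp(-rT) = 0.96657150; exp(-qT) = 1.00000000
C = S_0 * exp(-qT) * N(d1) - K * exp(-rT) * N(d2)
N(d1) = 0.62648194; N(d2) = 0.36081822
C = 107.5400 * 1.00000000 * 0.62648194 - 112.5400 * 0.96657150 * 0.36081822 = 28.1228

Answer: Price = 28.1228


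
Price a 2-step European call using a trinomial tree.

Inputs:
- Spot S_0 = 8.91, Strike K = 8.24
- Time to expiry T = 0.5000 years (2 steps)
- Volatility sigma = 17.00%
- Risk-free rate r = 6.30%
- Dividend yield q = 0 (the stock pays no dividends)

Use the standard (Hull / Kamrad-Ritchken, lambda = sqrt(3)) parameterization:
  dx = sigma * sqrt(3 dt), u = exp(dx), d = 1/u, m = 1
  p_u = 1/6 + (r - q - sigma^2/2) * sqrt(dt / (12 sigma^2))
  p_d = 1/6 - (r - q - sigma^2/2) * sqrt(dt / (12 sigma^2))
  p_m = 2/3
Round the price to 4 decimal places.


Answer: Price = V(0,0) = 1.0378

Derivation:
dt = T/N = 0.250000; dx = sigma*sqrt(3*dt) = 0.147224
u = exp(dx) = 1.158614; d = 1/u = 0.863100
p_u = 0.207888, p_m = 0.666667, p_d = 0.125446
Discount per step: exp(-r*dt) = 0.984373
Stock lattice S(k, j) with j the centered position index:
  k=0: S(0,+0) = 8.9100
  k=1: S(1,-1) = 7.6902; S(1,+0) = 8.9100; S(1,+1) = 10.3232
  k=2: S(2,-2) = 6.6374; S(2,-1) = 7.6902; S(2,+0) = 8.9100; S(2,+1) = 10.3232; S(2,+2) = 11.9607
Terminal payoffs V(N, j) = max(S_T - K, 0):
  V(2,-2) = 0.000000; V(2,-1) = 0.000000; V(2,+0) = 0.670000; V(2,+1) = 2.083249; V(2,+2) = 3.720659
Backward induction: V(k, j) = exp(-r*dt) * [p_u * V(k+1, j+1) + p_m * V(k+1, j) + p_d * V(k+1, j-1)]
  V(1,-1) = exp(-r*dt) * [p_u*0.670000 + p_m*0.000000 + p_d*0.000000] = 0.137108
  V(1,+0) = exp(-r*dt) * [p_u*2.083249 + p_m*0.670000 + p_d*0.000000] = 0.866001
  V(1,+1) = exp(-r*dt) * [p_u*3.720659 + p_m*2.083249 + p_d*0.670000] = 2.211258
  V(0,+0) = exp(-r*dt) * [p_u*2.211258 + p_m*0.866001 + p_d*0.137108] = 1.037753


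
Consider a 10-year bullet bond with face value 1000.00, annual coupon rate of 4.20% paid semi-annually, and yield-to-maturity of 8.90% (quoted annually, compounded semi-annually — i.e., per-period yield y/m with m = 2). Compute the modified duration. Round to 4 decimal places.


Answer: Modified duration = 7.5026

Derivation:
Coupon per period c = face * coupon_rate / m = 21.000000
Periods per year m = 2; per-period yield y/m = 0.044500
Number of cashflows N = 20
Cashflows (t years, CF_t, discount factor 1/(1+y/m)^(m*t), PV):
  t = 0.5000: CF_t = 21.000000, DF = 0.957396, PV = 20.105314
  t = 1.0000: CF_t = 21.000000, DF = 0.916607, PV = 19.248744
  t = 1.5000: CF_t = 21.000000, DF = 0.877556, PV = 18.428669
  t = 2.0000: CF_t = 21.000000, DF = 0.840168, PV = 17.643532
  t = 2.5000: CF_t = 21.000000, DF = 0.804374, PV = 16.891844
  t = 3.0000: CF_t = 21.000000, DF = 0.770104, PV = 16.172182
  t = 3.5000: CF_t = 21.000000, DF = 0.737294, PV = 15.483181
  t = 4.0000: CF_t = 21.000000, DF = 0.705883, PV = 14.823534
  t = 4.5000: CF_t = 21.000000, DF = 0.675809, PV = 14.191990
  t = 5.0000: CF_t = 21.000000, DF = 0.647017, PV = 13.587353
  t = 5.5000: CF_t = 21.000000, DF = 0.619451, PV = 13.008476
  t = 6.0000: CF_t = 21.000000, DF = 0.593060, PV = 12.454261
  t = 6.5000: CF_t = 21.000000, DF = 0.567793, PV = 11.923658
  t = 7.0000: CF_t = 21.000000, DF = 0.543603, PV = 11.415661
  t = 7.5000: CF_t = 21.000000, DF = 0.520443, PV = 10.929307
  t = 8.0000: CF_t = 21.000000, DF = 0.498270, PV = 10.463674
  t = 8.5000: CF_t = 21.000000, DF = 0.477042, PV = 10.017878
  t = 9.0000: CF_t = 21.000000, DF = 0.456718, PV = 9.591075
  t = 9.5000: CF_t = 21.000000, DF = 0.437260, PV = 9.182456
  t = 10.0000: CF_t = 1021.000000, DF = 0.418631, PV = 427.421984
Price P = sum_t PV_t = 692.984772
First compute Macaulay numerator sum_t t * PV_t:
  t * PV_t at t = 0.5000: 10.052657
  t * PV_t at t = 1.0000: 19.248744
  t * PV_t at t = 1.5000: 27.643003
  t * PV_t at t = 2.0000: 35.287063
  t * PV_t at t = 2.5000: 42.229611
  t * PV_t at t = 3.0000: 48.516547
  t * PV_t at t = 3.5000: 54.191133
  t * PV_t at t = 4.0000: 59.294134
  t * PV_t at t = 4.5000: 63.863955
  t * PV_t at t = 5.0000: 67.936764
  t * PV_t at t = 5.5000: 71.546616
  t * PV_t at t = 6.0000: 74.725566
  t * PV_t at t = 6.5000: 77.503778
  t * PV_t at t = 7.0000: 79.909629
  t * PV_t at t = 7.5000: 81.969803
  t * PV_t at t = 8.0000: 83.709389
  t * PV_t at t = 8.5000: 85.151964
  t * PV_t at t = 9.0000: 86.319677
  t * PV_t at t = 9.5000: 87.233331
  t * PV_t at t = 10.0000: 4274.219839
Macaulay duration D = 5430.553203 / 692.984772 = 7.836468
Modified duration = D / (1 + y/m) = 7.836468 / (1 + 0.044500) = 7.502602


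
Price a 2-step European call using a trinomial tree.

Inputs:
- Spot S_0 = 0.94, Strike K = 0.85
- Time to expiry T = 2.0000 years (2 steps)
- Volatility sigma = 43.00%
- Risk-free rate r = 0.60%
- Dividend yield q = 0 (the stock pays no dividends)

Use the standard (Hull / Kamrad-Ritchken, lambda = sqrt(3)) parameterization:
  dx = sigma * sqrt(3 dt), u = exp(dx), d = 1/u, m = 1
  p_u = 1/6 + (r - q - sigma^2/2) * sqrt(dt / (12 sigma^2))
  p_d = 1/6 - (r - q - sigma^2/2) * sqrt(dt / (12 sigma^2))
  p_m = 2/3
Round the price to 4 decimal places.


dt = T/N = 1.000000; dx = sigma*sqrt(3*dt) = 0.744782
u = exp(dx) = 2.105982; d = 1/u = 0.474838
p_u = 0.108630, p_m = 0.666667, p_d = 0.224704
Discount per step: exp(-r*dt) = 0.994018
Stock lattice S(k, j) with j the centered position index:
  k=0: S(0,+0) = 0.9400
  k=1: S(1,-1) = 0.4463; S(1,+0) = 0.9400; S(1,+1) = 1.9796
  k=2: S(2,-2) = 0.2119; S(2,-1) = 0.4463; S(2,+0) = 0.9400; S(2,+1) = 1.9796; S(2,+2) = 4.1691
Terminal payoffs V(N, j) = max(S_T - K, 0):
  V(2,-2) = 0.000000; V(2,-1) = 0.000000; V(2,+0) = 0.090000; V(2,+1) = 1.129623; V(2,+2) = 3.319050
Backward induction: V(k, j) = exp(-r*dt) * [p_u * V(k+1, j+1) + p_m * V(k+1, j) + p_d * V(k+1, j-1)]
  V(1,-1) = exp(-r*dt) * [p_u*0.090000 + p_m*0.000000 + p_d*0.000000] = 0.009718
  V(1,+0) = exp(-r*dt) * [p_u*1.129623 + p_m*0.090000 + p_d*0.000000] = 0.181617
  V(1,+1) = exp(-r*dt) * [p_u*3.319050 + p_m*1.129623 + p_d*0.090000] = 1.127070
  V(0,+0) = exp(-r*dt) * [p_u*1.127070 + p_m*0.181617 + p_d*0.009718] = 0.244225

Answer: Price = V(0,0) = 0.2442


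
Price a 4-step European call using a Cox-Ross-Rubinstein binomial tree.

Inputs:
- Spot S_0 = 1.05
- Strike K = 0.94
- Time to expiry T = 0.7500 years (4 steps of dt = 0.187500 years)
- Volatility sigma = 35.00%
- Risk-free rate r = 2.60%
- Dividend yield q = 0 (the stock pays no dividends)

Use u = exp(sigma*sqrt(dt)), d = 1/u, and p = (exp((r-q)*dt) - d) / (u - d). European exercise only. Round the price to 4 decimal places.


Answer: Price = V(0,0) = 0.1987

Derivation:
dt = T/N = 0.187500
u = exp(sigma*sqrt(dt)) = 1.163642; d = 1/u = 0.859371
p = (exp((r-q)*dt) - d) / (u - d) = 0.478245
Discount per step: exp(-r*dt) = 0.995137
Stock lattice S(k, i) with i counting down-moves:
  k=0: S(0,0) = 1.0500
  k=1: S(1,0) = 1.2218; S(1,1) = 0.9023
  k=2: S(2,0) = 1.4218; S(2,1) = 1.0500; S(2,2) = 0.7754
  k=3: S(3,0) = 1.6544; S(3,1) = 1.2218; S(3,2) = 0.9023; S(3,3) = 0.6664
  k=4: S(4,0) = 1.9252; S(4,1) = 1.4218; S(4,2) = 1.0500; S(4,3) = 0.7754; S(4,4) = 0.5727
Terminal payoffs V(N, i) = max(S_T - K, 0):
  V(4,0) = 0.985158; V(4,1) = 0.481765; V(4,2) = 0.110000; V(4,3) = 0.000000; V(4,4) = 0.000000
Backward induction: V(k, i) = exp(-r*dt) * [p * V(k+1, i) + (1-p) * V(k+1, i+1)].
  V(3,0) = exp(-r*dt) * [p*0.985158 + (1-p)*0.481765] = 0.718996
  V(3,1) = exp(-r*dt) * [p*0.481765 + (1-p)*0.110000] = 0.286395
  V(3,2) = exp(-r*dt) * [p*0.110000 + (1-p)*0.000000] = 0.052351
  V(3,3) = exp(-r*dt) * [p*0.000000 + (1-p)*0.000000] = 0.000000
  V(2,0) = exp(-r*dt) * [p*0.718996 + (1-p)*0.286395] = 0.490885
  V(2,1) = exp(-r*dt) * [p*0.286395 + (1-p)*0.052351] = 0.163482
  V(2,2) = exp(-r*dt) * [p*0.052351 + (1-p)*0.000000] = 0.024915
  V(1,0) = exp(-r*dt) * [p*0.490885 + (1-p)*0.163482] = 0.318505
  V(1,1) = exp(-r*dt) * [p*0.163482 + (1-p)*0.024915] = 0.090741
  V(0,0) = exp(-r*dt) * [p*0.318505 + (1-p)*0.090741] = 0.198697


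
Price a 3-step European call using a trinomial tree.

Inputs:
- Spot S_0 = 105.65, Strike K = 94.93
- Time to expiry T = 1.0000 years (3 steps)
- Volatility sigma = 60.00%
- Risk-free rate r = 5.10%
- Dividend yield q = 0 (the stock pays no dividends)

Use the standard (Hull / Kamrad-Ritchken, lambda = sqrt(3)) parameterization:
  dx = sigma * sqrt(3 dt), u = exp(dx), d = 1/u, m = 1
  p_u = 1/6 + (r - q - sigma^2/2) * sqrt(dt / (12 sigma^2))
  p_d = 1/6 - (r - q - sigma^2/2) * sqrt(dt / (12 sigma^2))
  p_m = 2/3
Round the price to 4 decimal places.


Answer: Price = V(0,0) = 30.7189

Derivation:
dt = T/N = 0.333333; dx = sigma*sqrt(3*dt) = 0.600000
u = exp(dx) = 1.822119; d = 1/u = 0.548812
p_u = 0.130833, p_m = 0.666667, p_d = 0.202500
Discount per step: exp(-r*dt) = 0.983144
Stock lattice S(k, j) with j the centered position index:
  k=0: S(0,+0) = 105.6500
  k=1: S(1,-1) = 57.9819; S(1,+0) = 105.6500; S(1,+1) = 192.5069
  k=2: S(2,-2) = 31.8212; S(2,-1) = 57.9819; S(2,+0) = 105.6500; S(2,+1) = 192.5069; S(2,+2) = 350.7704
  k=3: S(3,-3) = 17.4638; S(3,-2) = 31.8212; S(3,-1) = 57.9819; S(3,+0) = 105.6500; S(3,+1) = 192.5069; S(3,+2) = 350.7704; S(3,+3) = 639.1453
Terminal payoffs V(N, j) = max(S_T - K, 0):
  V(3,-3) = 0.000000; V(3,-2) = 0.000000; V(3,-1) = 0.000000; V(3,+0) = 10.720000; V(3,+1) = 97.576851; V(3,+2) = 255.840353; V(3,+3) = 544.215255
Backward induction: V(k, j) = exp(-r*dt) * [p_u * V(k+1, j+1) + p_m * V(k+1, j) + p_d * V(k+1, j-1)]
  V(2,-2) = exp(-r*dt) * [p_u*0.000000 + p_m*0.000000 + p_d*0.000000] = 0.000000
  V(2,-1) = exp(-r*dt) * [p_u*10.720000 + p_m*0.000000 + p_d*0.000000] = 1.378892
  V(2,+0) = exp(-r*dt) * [p_u*97.576851 + p_m*10.720000 + p_d*0.000000] = 19.577312
  V(2,+1) = exp(-r*dt) * [p_u*255.840353 + p_m*97.576851 + p_d*10.720000] = 98.997142
  V(2,+2) = exp(-r*dt) * [p_u*544.215255 + p_m*255.840353 + p_d*97.576851] = 257.112762
  V(1,-1) = exp(-r*dt) * [p_u*19.577312 + p_m*1.378892 + p_d*0.000000] = 3.421956
  V(1,+0) = exp(-r*dt) * [p_u*98.997142 + p_m*19.577312 + p_d*1.378892] = 25.839860
  V(1,+1) = exp(-r*dt) * [p_u*257.112762 + p_m*98.997142 + p_d*19.577312] = 101.855082
  V(0,+0) = exp(-r*dt) * [p_u*101.855082 + p_m*25.839860 + p_d*3.421956] = 30.718874


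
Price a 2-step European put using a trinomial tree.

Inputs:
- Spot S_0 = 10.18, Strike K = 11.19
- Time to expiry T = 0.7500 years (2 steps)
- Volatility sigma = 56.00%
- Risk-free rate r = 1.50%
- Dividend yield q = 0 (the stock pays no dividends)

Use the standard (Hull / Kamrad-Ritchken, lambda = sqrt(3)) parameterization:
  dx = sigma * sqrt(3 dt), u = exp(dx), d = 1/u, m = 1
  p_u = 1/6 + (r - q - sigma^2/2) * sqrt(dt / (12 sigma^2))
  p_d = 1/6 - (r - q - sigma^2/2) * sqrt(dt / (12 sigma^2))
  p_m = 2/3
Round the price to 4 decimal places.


dt = T/N = 0.375000; dx = sigma*sqrt(3*dt) = 0.593970
u = exp(dx) = 1.811164; d = 1/u = 0.552131
p_u = 0.121904, p_m = 0.666667, p_d = 0.211429
Discount per step: exp(-r*dt) = 0.994391
Stock lattice S(k, j) with j the centered position index:
  k=0: S(0,+0) = 10.1800
  k=1: S(1,-1) = 5.6207; S(1,+0) = 10.1800; S(1,+1) = 18.4376
  k=2: S(2,-2) = 3.1034; S(2,-1) = 5.6207; S(2,+0) = 10.1800; S(2,+1) = 18.4376; S(2,+2) = 33.3936
Terminal payoffs V(N, j) = max(K - S_T, 0):
  V(2,-2) = 8.086639; V(2,-1) = 5.569305; V(2,+0) = 1.010000; V(2,+1) = 0.000000; V(2,+2) = 0.000000
Backward induction: V(k, j) = exp(-r*dt) * [p_u * V(k+1, j+1) + p_m * V(k+1, j) + p_d * V(k+1, j-1)]
  V(1,-1) = exp(-r*dt) * [p_u*1.010000 + p_m*5.569305 + p_d*8.086639] = 5.514637
  V(1,+0) = exp(-r*dt) * [p_u*0.000000 + p_m*1.010000 + p_d*5.569305] = 1.840464
  V(1,+1) = exp(-r*dt) * [p_u*0.000000 + p_m*0.000000 + p_d*1.010000] = 0.212346
  V(0,+0) = exp(-r*dt) * [p_u*0.212346 + p_m*1.840464 + p_d*5.514637] = 2.405249

Answer: Price = V(0,0) = 2.4052


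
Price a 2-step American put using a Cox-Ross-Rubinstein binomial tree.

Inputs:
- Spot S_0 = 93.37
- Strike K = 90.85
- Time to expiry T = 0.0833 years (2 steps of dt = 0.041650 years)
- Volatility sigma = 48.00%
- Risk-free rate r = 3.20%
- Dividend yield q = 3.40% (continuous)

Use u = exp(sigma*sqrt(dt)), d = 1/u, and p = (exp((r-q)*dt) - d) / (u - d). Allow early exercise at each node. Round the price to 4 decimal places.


Answer: Price = V(0,0) = 3.8724

Derivation:
dt = T/N = 0.041650
u = exp(sigma*sqrt(dt)) = 1.102919; d = 1/u = 0.906685
p = (exp((r-q)*dt) - d) / (u - d) = 0.475105
Discount per step: exp(-r*dt) = 0.998668
Stock lattice S(k, i) with i counting down-moves:
  k=0: S(0,0) = 93.3700
  k=1: S(1,0) = 102.9795; S(1,1) = 84.6572
  k=2: S(2,0) = 113.5780; S(2,1) = 93.3700; S(2,2) = 76.7574
Terminal payoffs V(N, i) = max(K - S_T, 0):
  V(2,0) = 0.000000; V(2,1) = 0.000000; V(2,2) = 14.092576
Backward induction: V(k, i) = exp(-r*dt) * [p * V(k+1, i) + (1-p) * V(k+1, i+1)]; then take max(V_cont, immediate exercise) for American.
  V(1,0) = exp(-r*dt) * [p*0.000000 + (1-p)*0.000000] = 0.000000; exercise = 0.000000; V(1,0) = max -> 0.000000
  V(1,1) = exp(-r*dt) * [p*0.000000 + (1-p)*14.092576] = 7.387269; exercise = 6.192805; V(1,1) = max -> 7.387269
  V(0,0) = exp(-r*dt) * [p*0.000000 + (1-p)*7.387269] = 3.872375; exercise = 0.000000; V(0,0) = max -> 3.872375


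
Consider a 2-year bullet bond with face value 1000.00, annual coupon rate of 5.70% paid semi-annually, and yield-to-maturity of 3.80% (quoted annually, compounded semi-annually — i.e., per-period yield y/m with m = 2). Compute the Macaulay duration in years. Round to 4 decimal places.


Coupon per period c = face * coupon_rate / m = 28.500000
Periods per year m = 2; per-period yield y/m = 0.019000
Number of cashflows N = 4
Cashflows (t years, CF_t, discount factor 1/(1+y/m)^(m*t), PV):
  t = 0.5000: CF_t = 28.500000, DF = 0.981354, PV = 27.968597
  t = 1.0000: CF_t = 28.500000, DF = 0.963056, PV = 27.447102
  t = 1.5000: CF_t = 28.500000, DF = 0.945099, PV = 26.935330
  t = 2.0000: CF_t = 1028.500000, DF = 0.927477, PV = 953.910348
Price P = sum_t PV_t = 1036.261377
Macaulay numerator sum_t t * PV_t:
  t * PV_t at t = 0.5000: 13.984298
  t * PV_t at t = 1.0000: 27.447102
  t * PV_t at t = 1.5000: 40.402996
  t * PV_t at t = 2.0000: 1907.820696
Macaulay duration D = (sum_t t * PV_t) / P = 1989.655092 / 1036.261377 = 1.920032

Answer: Macaulay duration = 1.9200 years


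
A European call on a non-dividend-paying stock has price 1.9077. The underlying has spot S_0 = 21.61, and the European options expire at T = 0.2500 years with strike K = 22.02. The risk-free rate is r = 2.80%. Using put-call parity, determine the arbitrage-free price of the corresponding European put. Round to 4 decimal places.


Put-call parity: C - P = S_0 * exp(-qT) - K * exp(-rT).
S_0 * exp(-qT) = 21.6100 * 1.00000000 = 21.61000000
K * exp(-rT) = 22.0200 * 0.99302444 = 21.86639823
P = C - S*exp(-qT) + K*exp(-rT)
P = 1.9077 - 21.61000000 + 21.86639823 = 2.1641

Answer: Put price = 2.1641


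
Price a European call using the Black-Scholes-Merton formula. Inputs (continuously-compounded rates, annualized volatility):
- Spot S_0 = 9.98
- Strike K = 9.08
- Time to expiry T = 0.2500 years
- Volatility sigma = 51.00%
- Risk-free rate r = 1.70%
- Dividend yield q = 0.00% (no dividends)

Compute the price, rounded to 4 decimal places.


Answer: Price = 1.5052

Derivation:
d1 = (ln(S/K) + (r - q + 0.5*sigma^2) * T) / (sigma * sqrt(T)) = 0.51478979
d2 = d1 - sigma * sqrt(T) = 0.25978979
exp(-rT) = 0.99575902; exp(-qT) = 1.00000000
C = S_0 * exp(-qT) * N(d1) - K * exp(-rT) * N(d2)
N(d1) = 0.69665004; N(d2) = 0.60248704
C = 9.9800 * 1.00000000 * 0.69665004 - 9.0800 * 0.99575902 * 0.60248704 = 1.5052
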